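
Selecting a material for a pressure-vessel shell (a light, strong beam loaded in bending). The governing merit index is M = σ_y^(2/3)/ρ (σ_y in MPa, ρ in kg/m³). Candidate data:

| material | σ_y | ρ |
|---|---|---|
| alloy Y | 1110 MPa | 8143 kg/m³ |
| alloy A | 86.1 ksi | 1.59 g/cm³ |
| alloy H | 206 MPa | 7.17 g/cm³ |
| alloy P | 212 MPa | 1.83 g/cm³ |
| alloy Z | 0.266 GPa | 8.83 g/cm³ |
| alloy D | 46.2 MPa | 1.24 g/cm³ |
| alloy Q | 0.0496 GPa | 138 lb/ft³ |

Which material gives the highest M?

Normalizing units and computing the index:
  alloy Y: σ_y = 1110 MPa, ρ = 8143 kg/m³
  alloy A: σ_y = 593.6 MPa, ρ = 1590 kg/m³
  alloy H: σ_y = 206.0 MPa, ρ = 7170 kg/m³
  alloy P: σ_y = 212.0 MPa, ρ = 1830 kg/m³
  alloy Z: σ_y = 266.0 MPa, ρ = 8830 kg/m³
  alloy D: σ_y = 46.20 MPa, ρ = 1240 kg/m³
  alloy Q: σ_y = 49.60 MPa, ρ = 2211 kg/m³
  alloy A: M = 44.4×10⁻³
  alloy P: M = 19.4×10⁻³
  alloy Y: M = 13.2×10⁻³
  alloy D: M = 10.4×10⁻³
  alloy Q: M = 6.11×10⁻³
  alloy H: M = 4.86×10⁻³
  alloy Z: M = 4.68×10⁻³
The maximum is for alloy A.

alloy A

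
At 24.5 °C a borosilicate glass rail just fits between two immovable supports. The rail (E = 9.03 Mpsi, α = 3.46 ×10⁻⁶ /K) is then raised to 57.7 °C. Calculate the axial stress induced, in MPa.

7.15 MPa

E = 9.03 Mpsi = 62.26 GPa.
ΔT = 33.20 K. Constrained thermal stress σ = E·α·ΔT = 62.26×10³ MPa × 3.46×10⁻⁶ × 33.20 = 7.15 MPa (compressive).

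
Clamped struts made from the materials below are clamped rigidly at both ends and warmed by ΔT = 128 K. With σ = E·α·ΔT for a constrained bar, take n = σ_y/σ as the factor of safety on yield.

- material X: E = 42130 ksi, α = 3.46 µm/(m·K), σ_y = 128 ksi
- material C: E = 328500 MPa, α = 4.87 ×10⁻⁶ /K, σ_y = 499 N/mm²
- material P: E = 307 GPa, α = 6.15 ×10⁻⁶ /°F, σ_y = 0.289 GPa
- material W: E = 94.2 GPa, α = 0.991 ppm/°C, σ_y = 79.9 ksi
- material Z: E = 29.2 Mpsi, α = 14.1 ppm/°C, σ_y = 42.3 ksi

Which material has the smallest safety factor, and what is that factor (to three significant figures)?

With everything in SI (GPa, ×10⁻⁶/K, MPa):
  material X: E = 290.5, α = 3.46, σ_y = 882.5 → σ = 129 MPa, n = 6.86
  material C: E = 328.5, α = 4.87, σ_y = 499.0 → σ = 205 MPa, n = 2.44
  material P: E = 307.0, α = 11.1, σ_y = 289.0 → σ = 435 MPa, n = 0.664
  material W: E = 94.20, α = 0.991, σ_y = 550.9 → σ = 11.9 MPa, n = 46.1
  material Z: E = 201.3, α = 14.1, σ_y = 291.6 → σ = 363 MPa, n = 0.803
Smallest n: material P with n = 0.664.

material P, n = 0.664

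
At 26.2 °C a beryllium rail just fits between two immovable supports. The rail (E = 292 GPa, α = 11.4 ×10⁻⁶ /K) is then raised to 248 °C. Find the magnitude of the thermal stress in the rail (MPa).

738 MPa

ΔT = 221.8 K. Constrained thermal stress σ = E·α·ΔT = 292.0×10³ MPa × 11.4×10⁻⁶ × 221.8 = 738 MPa (compressive).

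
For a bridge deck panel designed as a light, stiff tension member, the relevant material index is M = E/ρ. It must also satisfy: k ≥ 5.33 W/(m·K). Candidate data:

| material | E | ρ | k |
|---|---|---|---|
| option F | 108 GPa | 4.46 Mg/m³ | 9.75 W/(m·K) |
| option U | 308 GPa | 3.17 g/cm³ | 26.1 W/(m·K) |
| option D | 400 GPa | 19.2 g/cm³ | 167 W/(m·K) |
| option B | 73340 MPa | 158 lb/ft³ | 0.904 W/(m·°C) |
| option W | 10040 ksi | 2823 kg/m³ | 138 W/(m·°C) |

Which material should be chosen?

Screen on constraints: k ≥ 5.33 W/(m·K). Survivors: option F, option U, option D, option W.
In SI units:
  option F: E = 108.0 GPa, ρ = 4460 kg/m³
  option U: E = 308.0 GPa, ρ = 3170 kg/m³
  option D: E = 400.0 GPa, ρ = 19200 kg/m³
  option W: E = 69.22 GPa, ρ = 2823 kg/m³
  option U: M = 97.2 MN·m/kg
  option W: M = 24.5 MN·m/kg
  option F: M = 24.2 MN·m/kg
  option D: M = 20.8 MN·m/kg
Option U has the largest M.

option U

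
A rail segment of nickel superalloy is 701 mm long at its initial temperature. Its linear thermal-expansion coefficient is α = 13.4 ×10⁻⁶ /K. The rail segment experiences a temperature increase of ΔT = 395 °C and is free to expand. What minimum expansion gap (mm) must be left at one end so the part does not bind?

3.71 mm

ΔL = α·L₀·ΔT = 13.4×10⁻⁶ × 701 mm × 395.0 K = 3.71 mm.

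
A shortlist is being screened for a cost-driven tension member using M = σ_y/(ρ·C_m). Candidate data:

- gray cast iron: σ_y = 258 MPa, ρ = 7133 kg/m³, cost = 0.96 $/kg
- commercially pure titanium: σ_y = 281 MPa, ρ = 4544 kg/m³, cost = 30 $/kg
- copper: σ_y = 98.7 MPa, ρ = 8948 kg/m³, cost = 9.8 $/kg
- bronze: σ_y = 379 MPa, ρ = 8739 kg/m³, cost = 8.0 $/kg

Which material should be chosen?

gray cast iron

Evaluate M for each candidate:
  gray cast iron: M = 37.7 kN·m per $
  bronze: M = 5.42 kN·m per $
  commercially pure titanium: M = 2.06 kN·m per $
  copper: M = 1.13 kN·m per $
Gray cast iron has the largest M.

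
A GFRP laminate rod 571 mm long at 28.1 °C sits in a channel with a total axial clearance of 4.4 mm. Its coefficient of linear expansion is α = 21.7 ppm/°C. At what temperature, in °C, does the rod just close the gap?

383 °C

α·L₀·ΔT = 4.4 mm ⇒ ΔT = 4.4 / (21.7×10⁻⁶ × 571.0) = 355.1 K.
T = 28.1 + 355.1 = 383.2 °C.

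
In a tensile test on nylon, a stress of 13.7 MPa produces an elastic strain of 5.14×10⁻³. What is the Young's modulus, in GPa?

2.67 GPa

E = σ/ε = 13.7 MPa / 5.14×10⁻³ = 2665 MPa = 2.67 GPa.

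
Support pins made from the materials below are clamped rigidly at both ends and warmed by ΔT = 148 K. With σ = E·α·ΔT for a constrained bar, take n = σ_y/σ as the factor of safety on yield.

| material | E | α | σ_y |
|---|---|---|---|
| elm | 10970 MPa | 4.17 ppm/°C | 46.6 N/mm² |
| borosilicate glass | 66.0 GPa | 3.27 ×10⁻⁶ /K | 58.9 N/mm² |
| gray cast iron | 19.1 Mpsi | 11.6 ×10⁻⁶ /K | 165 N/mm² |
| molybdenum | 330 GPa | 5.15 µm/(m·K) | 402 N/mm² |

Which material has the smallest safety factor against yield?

Converting E to GPa, α to ×10⁻⁶/K, σ_y to MPa, then σ and n for each:
  elm: E = 10.97, α = 4.17, σ_y = 46.60 → σ = 6.77 MPa, n = 6.88
  borosilicate glass: E = 66.00, α = 3.27, σ_y = 58.90 → σ = 31.9 MPa, n = 1.84
  gray cast iron: E = 131.7, α = 11.6, σ_y = 165.0 → σ = 226 MPa, n = 0.730
  molybdenum: E = 330.0, α = 5.15, σ_y = 402.0 → σ = 252 MPa, n = 1.60
Smallest n: gray cast iron with n = 0.730.

gray cast iron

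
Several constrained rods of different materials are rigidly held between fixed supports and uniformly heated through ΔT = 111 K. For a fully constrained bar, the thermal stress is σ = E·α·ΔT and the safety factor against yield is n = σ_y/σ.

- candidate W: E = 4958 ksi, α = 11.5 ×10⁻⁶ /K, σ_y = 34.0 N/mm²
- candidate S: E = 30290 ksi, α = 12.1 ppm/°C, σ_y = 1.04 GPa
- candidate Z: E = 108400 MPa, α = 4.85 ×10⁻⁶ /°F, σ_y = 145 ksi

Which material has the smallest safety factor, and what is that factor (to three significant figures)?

candidate W, n = 0.779

Per material, after unit conversion:
  candidate W: E = 34.18, α = 11.5, σ_y = 34.00 → σ = 43.6 MPa, n = 0.779
  candidate S: E = 208.8, α = 12.1, σ_y = 1040 → σ = 280 MPa, n = 3.71
  candidate Z: E = 108.4, α = 8.73, σ_y = 999.7 → σ = 105 MPa, n = 9.52
Candidate W has the lowest safety factor, n = 0.779.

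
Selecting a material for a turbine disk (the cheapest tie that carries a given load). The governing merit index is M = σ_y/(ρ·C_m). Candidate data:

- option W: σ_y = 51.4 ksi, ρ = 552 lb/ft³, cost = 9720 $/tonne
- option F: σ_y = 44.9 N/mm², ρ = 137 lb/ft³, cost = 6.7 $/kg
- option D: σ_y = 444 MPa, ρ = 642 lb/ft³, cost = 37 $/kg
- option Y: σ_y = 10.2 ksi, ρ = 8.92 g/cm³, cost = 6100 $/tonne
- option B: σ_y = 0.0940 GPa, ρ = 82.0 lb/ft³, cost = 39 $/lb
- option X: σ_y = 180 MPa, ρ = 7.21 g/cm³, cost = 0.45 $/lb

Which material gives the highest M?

In SI units:
  option W: σ_y = 354.4 MPa, ρ = 8842 kg/m³, cost = 9.720 $/kg
  option F: σ_y = 44.90 MPa, ρ = 2195 kg/m³, cost = 6.700 $/kg
  option D: σ_y = 444.0 MPa, ρ = 10280 kg/m³, cost = 37.00 $/kg
  option Y: σ_y = 70.33 MPa, ρ = 8920 kg/m³, cost = 6.100 $/kg
  option B: σ_y = 94.00 MPa, ρ = 1314 kg/m³, cost = 85.98 $/kg
  option X: σ_y = 180.0 MPa, ρ = 7210 kg/m³, cost = 0.9921 $/kg
  option X: M = 25.2 kN·m per $
  option W: M = 4.12 kN·m per $
  option F: M = 3.05 kN·m per $
  option Y: M = 1.29 kN·m per $
  option D: M = 1.17 kN·m per $
  option B: M = 0.832 kN·m per $
Option X has the largest M.

option X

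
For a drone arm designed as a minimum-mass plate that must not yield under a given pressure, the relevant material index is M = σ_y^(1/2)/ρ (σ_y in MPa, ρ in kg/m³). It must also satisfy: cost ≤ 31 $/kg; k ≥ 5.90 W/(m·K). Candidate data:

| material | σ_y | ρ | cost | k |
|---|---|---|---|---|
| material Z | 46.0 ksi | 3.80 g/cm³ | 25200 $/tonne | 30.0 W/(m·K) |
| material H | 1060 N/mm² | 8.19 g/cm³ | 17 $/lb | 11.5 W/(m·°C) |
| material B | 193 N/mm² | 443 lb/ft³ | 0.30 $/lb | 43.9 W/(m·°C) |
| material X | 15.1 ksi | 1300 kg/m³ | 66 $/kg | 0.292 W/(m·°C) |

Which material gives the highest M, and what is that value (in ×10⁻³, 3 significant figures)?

material Z, M = 4.69×10⁻³

Screen on constraints: cost ≤ 31 $/kg; k ≥ 5.90 W/(m·K). Survivors: material Z, material B.
In SI units:
  material Z: σ_y = 317.2 MPa, ρ = 3800 kg/m³
  material B: σ_y = 193.0 MPa, ρ = 7096 kg/m³
  material Z: M = 4.69×10⁻³
  material B: M = 1.96×10⁻³
The maximum is for material Z.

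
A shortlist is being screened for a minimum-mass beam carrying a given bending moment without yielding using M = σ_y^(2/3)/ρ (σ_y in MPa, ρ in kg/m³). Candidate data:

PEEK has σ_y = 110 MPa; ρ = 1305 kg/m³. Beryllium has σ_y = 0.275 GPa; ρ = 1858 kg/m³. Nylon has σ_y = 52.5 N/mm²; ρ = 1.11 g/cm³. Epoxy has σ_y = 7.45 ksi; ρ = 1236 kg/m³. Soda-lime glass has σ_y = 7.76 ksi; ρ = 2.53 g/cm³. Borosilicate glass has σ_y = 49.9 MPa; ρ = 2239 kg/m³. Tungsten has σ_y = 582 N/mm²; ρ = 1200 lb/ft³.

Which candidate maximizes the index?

Putting every candidate on a common basis:
  PEEK: σ_y = 110.0 MPa, ρ = 1305 kg/m³
  beryllium: σ_y = 275.0 MPa, ρ = 1858 kg/m³
  nylon: σ_y = 52.50 MPa, ρ = 1110 kg/m³
  epoxy: σ_y = 51.37 MPa, ρ = 1236 kg/m³
  soda-lime glass: σ_y = 53.50 MPa, ρ = 2530 kg/m³
  borosilicate glass: σ_y = 49.90 MPa, ρ = 2239 kg/m³
  tungsten: σ_y = 582.0 MPa, ρ = 19220 kg/m³
  beryllium: M = 22.8×10⁻³
  PEEK: M = 17.6×10⁻³
  nylon: M = 12.6×10⁻³
  epoxy: M = 11.2×10⁻³
  borosilicate glass: M = 6.05×10⁻³
  soda-lime glass: M = 5.61×10⁻³
  tungsten: M = 3.63×10⁻³
Highest index: beryllium.

beryllium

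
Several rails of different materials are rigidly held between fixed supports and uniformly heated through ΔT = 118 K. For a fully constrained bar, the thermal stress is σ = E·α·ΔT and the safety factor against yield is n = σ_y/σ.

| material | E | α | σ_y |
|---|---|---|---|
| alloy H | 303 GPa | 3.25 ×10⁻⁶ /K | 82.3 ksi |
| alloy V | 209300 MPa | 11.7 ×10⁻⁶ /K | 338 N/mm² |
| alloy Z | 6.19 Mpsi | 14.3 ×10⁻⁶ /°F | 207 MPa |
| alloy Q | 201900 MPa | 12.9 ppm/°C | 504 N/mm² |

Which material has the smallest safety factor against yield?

Converting E to GPa, α to ×10⁻⁶/K, σ_y to MPa, then σ and n for each:
  alloy H: E = 303.0, α = 3.25, σ_y = 567.4 → σ = 116 MPa, n = 4.88
  alloy V: E = 209.3, α = 11.7, σ_y = 338.0 → σ = 289 MPa, n = 1.17
  alloy Z: E = 42.68, α = 25.7, σ_y = 207.0 → σ = 130 MPa, n = 1.60
  alloy Q: E = 201.9, α = 12.9, σ_y = 504.0 → σ = 307 MPa, n = 1.64
Alloy V has the lowest safety factor, n = 1.17.

alloy V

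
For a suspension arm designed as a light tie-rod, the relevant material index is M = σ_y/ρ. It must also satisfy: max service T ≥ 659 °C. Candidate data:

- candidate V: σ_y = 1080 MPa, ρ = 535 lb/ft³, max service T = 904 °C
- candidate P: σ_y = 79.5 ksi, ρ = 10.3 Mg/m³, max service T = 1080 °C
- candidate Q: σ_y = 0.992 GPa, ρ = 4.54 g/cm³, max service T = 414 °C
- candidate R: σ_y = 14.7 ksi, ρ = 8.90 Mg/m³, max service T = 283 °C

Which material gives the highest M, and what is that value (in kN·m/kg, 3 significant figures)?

Screen on constraints: max service T ≥ 659 °C. Survivors: candidate V, candidate P.
Normalizing units and computing the index:
  candidate V: σ_y = 1080 MPa, ρ = 8570 kg/m³
  candidate P: σ_y = 548.1 MPa, ρ = 10300 kg/m³
  candidate V: M = 126 kN·m/kg
  candidate P: M = 53.2 kN·m/kg
Highest index: candidate V.

candidate V, M = 126 kN·m/kg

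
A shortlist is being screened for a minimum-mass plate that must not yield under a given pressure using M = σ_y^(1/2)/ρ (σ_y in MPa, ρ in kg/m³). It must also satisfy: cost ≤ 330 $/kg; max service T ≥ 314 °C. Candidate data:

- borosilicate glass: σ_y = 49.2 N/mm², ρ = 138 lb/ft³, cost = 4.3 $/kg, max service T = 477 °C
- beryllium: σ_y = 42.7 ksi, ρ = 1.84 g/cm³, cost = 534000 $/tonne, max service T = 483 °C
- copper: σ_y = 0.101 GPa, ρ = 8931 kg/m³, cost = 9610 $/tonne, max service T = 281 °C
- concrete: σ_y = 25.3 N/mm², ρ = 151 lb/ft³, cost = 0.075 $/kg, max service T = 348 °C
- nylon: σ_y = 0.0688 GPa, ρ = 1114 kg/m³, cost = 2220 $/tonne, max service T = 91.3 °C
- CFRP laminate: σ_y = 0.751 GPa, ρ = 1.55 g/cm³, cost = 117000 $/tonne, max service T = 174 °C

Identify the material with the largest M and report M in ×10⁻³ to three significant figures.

borosilicate glass, M = 3.17×10⁻³

Screen on constraints: cost ≤ 330 $/kg; max service T ≥ 314 °C. Survivors: borosilicate glass, concrete.
Normalizing units and computing the index:
  borosilicate glass: σ_y = 49.20 MPa, ρ = 2211 kg/m³
  concrete: σ_y = 25.30 MPa, ρ = 2419 kg/m³
  borosilicate glass: M = 3.17×10⁻³
  concrete: M = 2.08×10⁻³
The maximum is for borosilicate glass.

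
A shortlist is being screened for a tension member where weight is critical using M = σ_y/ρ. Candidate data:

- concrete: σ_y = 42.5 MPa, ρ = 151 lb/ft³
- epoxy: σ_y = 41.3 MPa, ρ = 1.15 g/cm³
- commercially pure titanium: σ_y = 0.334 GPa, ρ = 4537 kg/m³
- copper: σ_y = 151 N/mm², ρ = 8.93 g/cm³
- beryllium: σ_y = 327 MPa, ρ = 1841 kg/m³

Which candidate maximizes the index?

Putting every candidate on a common basis:
  concrete: σ_y = 42.50 MPa, ρ = 2419 kg/m³
  epoxy: σ_y = 41.30 MPa, ρ = 1150 kg/m³
  commercially pure titanium: σ_y = 334.0 MPa, ρ = 4537 kg/m³
  copper: σ_y = 151.0 MPa, ρ = 8930 kg/m³
  beryllium: σ_y = 327.0 MPa, ρ = 1841 kg/m³
  beryllium: M = 178 kN·m/kg
  commercially pure titanium: M = 73.6 kN·m/kg
  epoxy: M = 35.9 kN·m/kg
  concrete: M = 17.6 kN·m/kg
  copper: M = 16.9 kN·m/kg
Highest index: beryllium.

beryllium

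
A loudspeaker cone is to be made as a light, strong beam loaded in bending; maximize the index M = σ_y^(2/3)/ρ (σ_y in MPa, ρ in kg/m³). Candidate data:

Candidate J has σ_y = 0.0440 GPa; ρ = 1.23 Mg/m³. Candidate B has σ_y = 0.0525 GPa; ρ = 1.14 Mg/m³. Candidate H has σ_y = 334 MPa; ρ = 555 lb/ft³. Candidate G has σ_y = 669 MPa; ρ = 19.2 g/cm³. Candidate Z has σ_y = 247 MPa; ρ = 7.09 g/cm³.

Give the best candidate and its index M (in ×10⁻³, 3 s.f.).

candidate B, M = 12.3×10⁻³

In SI units:
  candidate J: σ_y = 44.00 MPa, ρ = 1230 kg/m³
  candidate B: σ_y = 52.50 MPa, ρ = 1140 kg/m³
  candidate H: σ_y = 334.0 MPa, ρ = 8890 kg/m³
  candidate G: σ_y = 669.0 MPa, ρ = 19200 kg/m³
  candidate Z: σ_y = 247.0 MPa, ρ = 7090 kg/m³
  candidate B: M = 12.3×10⁻³
  candidate J: M = 10.1×10⁻³
  candidate Z: M = 5.55×10⁻³
  candidate H: M = 5.41×10⁻³
  candidate G: M = 3.98×10⁻³
Highest index: candidate B.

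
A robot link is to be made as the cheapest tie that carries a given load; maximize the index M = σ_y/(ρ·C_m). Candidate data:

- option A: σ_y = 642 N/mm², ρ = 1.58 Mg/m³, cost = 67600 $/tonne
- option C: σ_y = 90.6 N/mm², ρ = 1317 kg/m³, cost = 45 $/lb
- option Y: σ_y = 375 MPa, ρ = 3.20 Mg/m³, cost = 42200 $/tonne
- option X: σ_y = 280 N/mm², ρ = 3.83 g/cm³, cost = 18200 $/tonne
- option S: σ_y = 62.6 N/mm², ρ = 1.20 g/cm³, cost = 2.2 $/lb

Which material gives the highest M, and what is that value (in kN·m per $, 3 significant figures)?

After converting to SI:
  option A: σ_y = 642.0 MPa, ρ = 1580 kg/m³, cost = 67.60 $/kg
  option C: σ_y = 90.60 MPa, ρ = 1317 kg/m³, cost = 99.21 $/kg
  option Y: σ_y = 375.0 MPa, ρ = 3200 kg/m³, cost = 42.20 $/kg
  option X: σ_y = 280.0 MPa, ρ = 3830 kg/m³, cost = 18.20 $/kg
  option S: σ_y = 62.60 MPa, ρ = 1200 kg/m³, cost = 4.850 $/kg
  option S: M = 10.8 kN·m per $
  option A: M = 6.01 kN·m per $
  option X: M = 4.02 kN·m per $
  option Y: M = 2.78 kN·m per $
  option C: M = 0.693 kN·m per $
Highest index: option S.

option S, M = 10.8 kN·m per $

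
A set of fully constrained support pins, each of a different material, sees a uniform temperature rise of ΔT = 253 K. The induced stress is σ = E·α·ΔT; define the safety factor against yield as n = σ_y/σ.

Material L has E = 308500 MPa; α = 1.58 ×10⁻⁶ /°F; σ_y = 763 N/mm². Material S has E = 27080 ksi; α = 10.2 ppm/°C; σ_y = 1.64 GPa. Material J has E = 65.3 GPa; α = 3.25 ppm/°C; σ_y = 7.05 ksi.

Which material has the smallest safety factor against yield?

With everything in SI (GPa, ×10⁻⁶/K, MPa):
  material L: E = 308.5, α = 2.84, σ_y = 763.0 → σ = 222 MPa, n = 3.44
  material S: E = 186.7, α = 10.2, σ_y = 1640 → σ = 482 MPa, n = 3.40
  material J: E = 65.30, α = 3.25, σ_y = 48.61 → σ = 53.7 MPa, n = 0.905
Smallest n: material J with n = 0.905.

material J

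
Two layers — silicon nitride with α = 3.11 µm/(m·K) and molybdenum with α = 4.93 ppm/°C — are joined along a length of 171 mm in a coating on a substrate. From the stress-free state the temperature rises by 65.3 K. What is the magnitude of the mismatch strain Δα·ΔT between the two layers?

1.19×10⁻⁴

Δα = |3.11 − 4.93|×10⁻⁶/K = 1.82×10⁻⁶/K.
Mismatch strain = Δα·ΔT = 1.82×10⁻⁶ × 65.3 = 1.19×10⁻⁴.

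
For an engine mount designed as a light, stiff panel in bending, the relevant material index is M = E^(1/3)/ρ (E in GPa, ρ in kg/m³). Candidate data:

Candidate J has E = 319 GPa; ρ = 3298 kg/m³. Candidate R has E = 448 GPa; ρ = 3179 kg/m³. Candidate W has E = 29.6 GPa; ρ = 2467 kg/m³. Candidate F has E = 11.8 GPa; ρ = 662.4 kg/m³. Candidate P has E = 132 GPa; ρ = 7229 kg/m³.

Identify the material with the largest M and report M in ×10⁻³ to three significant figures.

Per-candidate index values:
  candidate F: M = 3.44×10⁻³
  candidate R: M = 2.41×10⁻³
  candidate J: M = 2.07×10⁻³
  candidate W: M = 1.25×10⁻³
  candidate P: M = 0.704×10⁻³
Highest index: candidate F.

candidate F, M = 3.44×10⁻³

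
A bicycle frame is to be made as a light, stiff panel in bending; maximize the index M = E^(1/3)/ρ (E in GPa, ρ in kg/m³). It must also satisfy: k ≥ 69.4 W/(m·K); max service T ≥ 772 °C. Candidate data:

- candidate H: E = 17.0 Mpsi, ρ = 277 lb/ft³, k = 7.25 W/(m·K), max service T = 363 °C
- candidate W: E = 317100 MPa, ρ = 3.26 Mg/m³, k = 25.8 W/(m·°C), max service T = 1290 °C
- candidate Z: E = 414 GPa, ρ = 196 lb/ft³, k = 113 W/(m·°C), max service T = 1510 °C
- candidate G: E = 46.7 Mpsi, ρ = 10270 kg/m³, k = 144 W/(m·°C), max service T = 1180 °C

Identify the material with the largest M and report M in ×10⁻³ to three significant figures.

candidate Z, M = 2.37×10⁻³

Screen on constraints: k ≥ 69.4 W/(m·K); max service T ≥ 772 °C. Survivors: candidate Z, candidate G.
Convert each candidate to consistent units, then evaluate M:
  candidate Z: E = 414.0 GPa, ρ = 3140 kg/m³
  candidate G: E = 322.0 GPa, ρ = 10270 kg/m³
  candidate Z: M = 2.37×10⁻³
  candidate G: M = 0.667×10⁻³
The maximum is for candidate Z.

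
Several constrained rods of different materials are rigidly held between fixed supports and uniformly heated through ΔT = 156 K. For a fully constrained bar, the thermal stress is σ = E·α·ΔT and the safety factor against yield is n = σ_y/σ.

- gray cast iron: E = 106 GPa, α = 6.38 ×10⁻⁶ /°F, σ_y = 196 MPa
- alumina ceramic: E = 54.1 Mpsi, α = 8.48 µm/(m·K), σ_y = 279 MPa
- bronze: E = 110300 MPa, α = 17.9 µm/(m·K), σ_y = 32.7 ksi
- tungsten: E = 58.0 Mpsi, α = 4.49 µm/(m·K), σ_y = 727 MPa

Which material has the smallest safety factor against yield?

alumina ceramic

Per material, after unit conversion:
  gray cast iron: E = 106.0, α = 11.5, σ_y = 196.0 → σ = 190 MPa, n = 1.03
  alumina ceramic: E = 373.0, α = 8.48, σ_y = 279.0 → σ = 493 MPa, n = 0.565
  bronze: E = 110.3, α = 17.9, σ_y = 225.5 → σ = 308 MPa, n = 0.732
  tungsten: E = 399.9, α = 4.49, σ_y = 727.0 → σ = 280 MPa, n = 2.60
Smallest n: alumina ceramic with n = 0.565.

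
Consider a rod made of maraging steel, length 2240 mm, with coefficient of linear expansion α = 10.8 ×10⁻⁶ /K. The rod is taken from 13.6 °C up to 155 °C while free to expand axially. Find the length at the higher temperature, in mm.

2243.4 mm

ΔT = 155 − 13.6 = 141.4 K.
ΔL = α·L₀·ΔT = 10.8×10⁻⁶ × 2240 mm × 141.4 K = 3.42 mm.
L = L₀ + ΔL = 2240 + 3.42 = 2243.4 mm.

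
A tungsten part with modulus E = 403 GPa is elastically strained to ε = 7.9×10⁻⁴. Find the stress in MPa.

σ = E·ε = 403000 MPa × 7.9×10⁻⁴ = 318 MPa.

318 MPa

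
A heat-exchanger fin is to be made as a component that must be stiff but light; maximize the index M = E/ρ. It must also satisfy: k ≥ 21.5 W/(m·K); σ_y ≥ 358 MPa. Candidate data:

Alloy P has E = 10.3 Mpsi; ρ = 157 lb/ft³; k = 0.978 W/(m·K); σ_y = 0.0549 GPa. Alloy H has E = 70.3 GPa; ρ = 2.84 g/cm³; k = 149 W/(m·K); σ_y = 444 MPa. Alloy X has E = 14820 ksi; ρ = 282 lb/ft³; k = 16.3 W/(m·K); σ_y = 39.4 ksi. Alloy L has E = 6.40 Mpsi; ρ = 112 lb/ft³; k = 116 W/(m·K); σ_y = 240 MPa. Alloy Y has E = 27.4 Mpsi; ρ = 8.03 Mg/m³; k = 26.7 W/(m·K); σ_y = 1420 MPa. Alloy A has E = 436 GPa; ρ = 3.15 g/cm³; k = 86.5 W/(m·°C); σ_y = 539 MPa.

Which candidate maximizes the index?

alloy A

Screen on constraints: k ≥ 21.5 W/(m·K); σ_y ≥ 358 MPa. Survivors: alloy H, alloy Y, alloy A.
Normalizing units and computing the index:
  alloy H: E = 70.30 GPa, ρ = 2840 kg/m³
  alloy Y: E = 188.9 GPa, ρ = 8030 kg/m³
  alloy A: E = 436.0 GPa, ρ = 3150 kg/m³
  alloy A: M = 138 MN·m/kg
  alloy H: M = 24.8 MN·m/kg
  alloy Y: M = 23.5 MN·m/kg
Alloy A has the largest M.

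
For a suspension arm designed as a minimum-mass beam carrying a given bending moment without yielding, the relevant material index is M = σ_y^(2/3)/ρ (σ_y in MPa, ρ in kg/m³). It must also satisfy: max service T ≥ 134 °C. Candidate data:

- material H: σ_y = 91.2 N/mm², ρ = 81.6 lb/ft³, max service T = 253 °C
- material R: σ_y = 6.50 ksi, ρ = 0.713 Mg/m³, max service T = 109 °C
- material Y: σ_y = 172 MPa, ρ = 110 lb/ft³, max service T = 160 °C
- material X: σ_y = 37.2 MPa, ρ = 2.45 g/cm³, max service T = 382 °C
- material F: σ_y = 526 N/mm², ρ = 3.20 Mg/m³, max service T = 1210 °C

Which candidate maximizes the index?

material F

Screen on constraints: max service T ≥ 134 °C. Survivors: material H, material Y, material X, material F.
In SI units:
  material H: σ_y = 91.20 MPa, ρ = 1307 kg/m³
  material Y: σ_y = 172.0 MPa, ρ = 1762 kg/m³
  material X: σ_y = 37.20 MPa, ρ = 2450 kg/m³
  material F: σ_y = 526.0 MPa, ρ = 3200 kg/m³
  material F: M = 20.4×10⁻³
  material Y: M = 17.6×10⁻³
  material H: M = 15.5×10⁻³
  material X: M = 4.55×10⁻³
Material F has the largest M.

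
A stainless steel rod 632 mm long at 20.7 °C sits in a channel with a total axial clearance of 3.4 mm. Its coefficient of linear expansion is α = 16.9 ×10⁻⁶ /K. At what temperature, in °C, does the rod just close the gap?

α·L₀·ΔT = 3.4 mm ⇒ ΔT = 3.4 / (16.9×10⁻⁶ × 632.0) = 318.3 K.
T = 20.7 + 318.3 = 339.0 °C.

339 °C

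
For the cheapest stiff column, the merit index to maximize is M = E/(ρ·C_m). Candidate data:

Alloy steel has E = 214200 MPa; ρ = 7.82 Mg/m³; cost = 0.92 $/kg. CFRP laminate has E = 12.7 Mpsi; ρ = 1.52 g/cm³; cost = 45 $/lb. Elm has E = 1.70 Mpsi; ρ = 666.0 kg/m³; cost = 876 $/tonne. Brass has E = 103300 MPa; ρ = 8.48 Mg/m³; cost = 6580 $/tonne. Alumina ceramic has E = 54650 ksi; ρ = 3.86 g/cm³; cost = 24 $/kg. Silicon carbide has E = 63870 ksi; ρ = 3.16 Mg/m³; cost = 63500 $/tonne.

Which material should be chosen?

alloy steel

Normalizing units and computing the index:
  alloy steel: E = 214.2 GPa, ρ = 7820 kg/m³, cost = 0.9200 $/kg
  CFRP laminate: E = 87.56 GPa, ρ = 1520 kg/m³, cost = 99.21 $/kg
  elm: E = 11.72 GPa, ρ = 666.0 kg/m³, cost = 0.8760 $/kg
  brass: E = 103.3 GPa, ρ = 8480 kg/m³, cost = 6.580 $/kg
  alumina ceramic: E = 376.8 GPa, ρ = 3860 kg/m³, cost = 24.00 $/kg
  silicon carbide: E = 440.4 GPa, ρ = 3160 kg/m³, cost = 63.50 $/kg
  alloy steel: M = 29.8 MN·m per $
  elm: M = 20.1 MN·m per $
  alumina ceramic: M = 4.07 MN·m per $
  silicon carbide: M = 2.19 MN·m per $
  brass: M = 1.85 MN·m per $
  CFRP laminate: M = 0.581 MN·m per $
The maximum is for alloy steel.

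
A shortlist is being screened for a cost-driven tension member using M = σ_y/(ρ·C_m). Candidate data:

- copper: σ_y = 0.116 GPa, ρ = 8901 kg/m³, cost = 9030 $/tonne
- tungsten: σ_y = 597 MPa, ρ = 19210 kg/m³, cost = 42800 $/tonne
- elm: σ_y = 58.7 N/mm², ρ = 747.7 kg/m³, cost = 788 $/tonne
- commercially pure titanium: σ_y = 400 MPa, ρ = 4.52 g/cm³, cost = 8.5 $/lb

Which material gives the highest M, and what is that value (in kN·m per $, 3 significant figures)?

Putting every candidate on a common basis:
  copper: σ_y = 116.0 MPa, ρ = 8901 kg/m³, cost = 9.030 $/kg
  tungsten: σ_y = 597.0 MPa, ρ = 19210 kg/m³, cost = 42.80 $/kg
  elm: σ_y = 58.70 MPa, ρ = 747.7 kg/m³, cost = 0.7880 $/kg
  commercially pure titanium: σ_y = 400.0 MPa, ρ = 4520 kg/m³, cost = 18.74 $/kg
  elm: M = 99.6 kN·m per $
  commercially pure titanium: M = 4.72 kN·m per $
  copper: M = 1.44 kN·m per $
  tungsten: M = 0.726 kN·m per $
Highest index: elm.

elm, M = 99.6 kN·m per $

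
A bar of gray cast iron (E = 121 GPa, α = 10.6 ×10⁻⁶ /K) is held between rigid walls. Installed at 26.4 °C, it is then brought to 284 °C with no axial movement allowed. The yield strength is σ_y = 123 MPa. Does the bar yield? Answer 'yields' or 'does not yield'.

yields

ΔT = 257.6 K. Constrained thermal stress σ = E·α·ΔT = 121.0×10³ MPa × 10.6×10⁻⁶ × 257.6 = 330 MPa (compressive).
Compare to σ_y = 123 MPa: σ ≥ σ_y, so it yields.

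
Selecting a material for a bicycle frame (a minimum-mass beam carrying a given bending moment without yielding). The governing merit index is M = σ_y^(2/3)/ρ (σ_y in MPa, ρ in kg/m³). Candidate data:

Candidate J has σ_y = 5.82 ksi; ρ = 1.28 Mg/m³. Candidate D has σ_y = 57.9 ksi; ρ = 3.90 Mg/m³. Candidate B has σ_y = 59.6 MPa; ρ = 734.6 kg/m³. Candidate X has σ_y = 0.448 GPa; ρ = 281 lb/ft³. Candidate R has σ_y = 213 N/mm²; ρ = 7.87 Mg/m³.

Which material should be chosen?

Putting every candidate on a common basis:
  candidate J: σ_y = 40.13 MPa, ρ = 1280 kg/m³
  candidate D: σ_y = 399.2 MPa, ρ = 3900 kg/m³
  candidate B: σ_y = 59.60 MPa, ρ = 734.6 kg/m³
  candidate X: σ_y = 448.0 MPa, ρ = 4501 kg/m³
  candidate R: σ_y = 213.0 MPa, ρ = 7870 kg/m³
  candidate B: M = 20.8×10⁻³
  candidate D: M = 13.9×10⁻³
  candidate X: M = 13.0×10⁻³
  candidate J: M = 9.16×10⁻³
  candidate R: M = 4.53×10⁻³
Candidate B ranks first.

candidate B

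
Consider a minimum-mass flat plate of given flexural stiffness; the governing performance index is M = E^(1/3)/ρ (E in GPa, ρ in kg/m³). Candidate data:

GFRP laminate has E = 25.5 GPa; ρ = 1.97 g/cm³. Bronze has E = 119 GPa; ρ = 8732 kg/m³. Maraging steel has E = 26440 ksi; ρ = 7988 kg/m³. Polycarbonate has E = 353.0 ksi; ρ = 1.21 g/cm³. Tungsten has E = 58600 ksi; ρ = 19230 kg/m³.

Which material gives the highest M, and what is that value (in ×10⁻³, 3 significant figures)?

GFRP laminate, M = 1.49×10⁻³

After converting to SI:
  GFRP laminate: E = 25.50 GPa, ρ = 1970 kg/m³
  bronze: E = 119.0 GPa, ρ = 8732 kg/m³
  maraging steel: E = 182.3 GPa, ρ = 7988 kg/m³
  polycarbonate: E = 2.434 GPa, ρ = 1210 kg/m³
  tungsten: E = 404.0 GPa, ρ = 19230 kg/m³
  GFRP laminate: M = 1.49×10⁻³
  polycarbonate: M = 1.11×10⁻³
  maraging steel: M = 0.710×10⁻³
  bronze: M = 0.563×10⁻³
  tungsten: M = 0.384×10⁻³
Highest index: GFRP laminate.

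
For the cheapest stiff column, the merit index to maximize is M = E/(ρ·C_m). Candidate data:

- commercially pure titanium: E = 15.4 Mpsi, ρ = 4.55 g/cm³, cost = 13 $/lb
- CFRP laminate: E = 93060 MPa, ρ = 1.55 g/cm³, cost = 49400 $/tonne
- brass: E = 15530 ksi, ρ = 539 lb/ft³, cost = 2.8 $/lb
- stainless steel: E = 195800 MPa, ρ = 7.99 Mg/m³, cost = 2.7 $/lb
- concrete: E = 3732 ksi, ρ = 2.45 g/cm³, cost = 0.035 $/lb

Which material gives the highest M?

Putting every candidate on a common basis:
  commercially pure titanium: E = 106.2 GPa, ρ = 4550 kg/m³, cost = 28.66 $/kg
  CFRP laminate: E = 93.06 GPa, ρ = 1550 kg/m³, cost = 49.40 $/kg
  brass: E = 107.1 GPa, ρ = 8634 kg/m³, cost = 6.173 $/kg
  stainless steel: E = 195.8 GPa, ρ = 7990 kg/m³, cost = 5.952 $/kg
  concrete: E = 25.73 GPa, ρ = 2450 kg/m³, cost = 0.07716 $/kg
  concrete: M = 136 MN·m per $
  stainless steel: M = 4.12 MN·m per $
  brass: M = 2.01 MN·m per $
  CFRP laminate: M = 1.22 MN·m per $
  commercially pure titanium: M = 0.814 MN·m per $
Highest index: concrete.

concrete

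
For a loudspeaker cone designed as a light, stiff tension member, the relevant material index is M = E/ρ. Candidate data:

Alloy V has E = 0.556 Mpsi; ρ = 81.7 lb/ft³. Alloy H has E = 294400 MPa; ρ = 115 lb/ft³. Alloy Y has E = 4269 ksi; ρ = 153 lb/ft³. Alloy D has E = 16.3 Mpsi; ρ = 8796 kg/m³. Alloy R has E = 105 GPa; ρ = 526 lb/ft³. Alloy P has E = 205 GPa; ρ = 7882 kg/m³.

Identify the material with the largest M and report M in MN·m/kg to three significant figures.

In SI units:
  alloy V: E = 3.833 GPa, ρ = 1309 kg/m³
  alloy H: E = 294.4 GPa, ρ = 1842 kg/m³
  alloy Y: E = 29.43 GPa, ρ = 2451 kg/m³
  alloy D: E = 112.4 GPa, ρ = 8796 kg/m³
  alloy R: E = 105.0 GPa, ρ = 8426 kg/m³
  alloy P: E = 205.0 GPa, ρ = 7882 kg/m³
  alloy H: M = 160 MN·m/kg
  alloy P: M = 26.0 MN·m/kg
  alloy D: M = 12.8 MN·m/kg
  alloy R: M = 12.5 MN·m/kg
  alloy Y: M = 12.0 MN·m/kg
  alloy V: M = 2.93 MN·m/kg
Highest index: alloy H.

alloy H, M = 160 MN·m/kg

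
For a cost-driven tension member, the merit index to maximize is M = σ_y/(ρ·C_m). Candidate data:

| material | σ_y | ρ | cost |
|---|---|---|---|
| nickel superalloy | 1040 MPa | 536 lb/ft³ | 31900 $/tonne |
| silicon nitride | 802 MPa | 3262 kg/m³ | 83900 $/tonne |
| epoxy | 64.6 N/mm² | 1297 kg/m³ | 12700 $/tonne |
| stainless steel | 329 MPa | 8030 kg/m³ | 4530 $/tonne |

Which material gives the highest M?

stainless steel

Convert each candidate to consistent units, then evaluate M:
  nickel superalloy: σ_y = 1040 MPa, ρ = 8586 kg/m³, cost = 31.90 $/kg
  silicon nitride: σ_y = 802.0 MPa, ρ = 3262 kg/m³, cost = 83.90 $/kg
  epoxy: σ_y = 64.60 MPa, ρ = 1297 kg/m³, cost = 12.70 $/kg
  stainless steel: σ_y = 329.0 MPa, ρ = 8030 kg/m³, cost = 4.530 $/kg
  stainless steel: M = 9.04 kN·m per $
  epoxy: M = 3.92 kN·m per $
  nickel superalloy: M = 3.80 kN·m per $
  silicon nitride: M = 2.93 kN·m per $
Highest index: stainless steel.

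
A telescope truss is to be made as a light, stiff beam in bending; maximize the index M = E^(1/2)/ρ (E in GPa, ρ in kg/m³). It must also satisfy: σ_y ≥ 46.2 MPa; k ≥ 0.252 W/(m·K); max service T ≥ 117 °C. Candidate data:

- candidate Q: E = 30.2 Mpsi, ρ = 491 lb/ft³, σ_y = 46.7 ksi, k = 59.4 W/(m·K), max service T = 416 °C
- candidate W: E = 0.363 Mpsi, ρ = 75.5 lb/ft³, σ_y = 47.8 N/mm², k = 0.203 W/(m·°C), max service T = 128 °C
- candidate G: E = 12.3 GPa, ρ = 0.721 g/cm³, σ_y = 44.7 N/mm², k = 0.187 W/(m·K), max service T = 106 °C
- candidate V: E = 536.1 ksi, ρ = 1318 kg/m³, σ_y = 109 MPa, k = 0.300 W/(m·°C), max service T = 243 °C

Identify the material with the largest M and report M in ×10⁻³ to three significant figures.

Screen on constraints: σ_y ≥ 46.2 MPa; k ≥ 0.252 W/(m·K); max service T ≥ 117 °C. Survivors: candidate Q, candidate V.
Convert each candidate to consistent units, then evaluate M:
  candidate Q: E = 208.2 GPa, ρ = 7865 kg/m³
  candidate V: E = 3.696 GPa, ρ = 1318 kg/m³
  candidate Q: M = 1.83×10⁻³
  candidate V: M = 1.46×10⁻³
Candidate Q has the largest M.

candidate Q, M = 1.83×10⁻³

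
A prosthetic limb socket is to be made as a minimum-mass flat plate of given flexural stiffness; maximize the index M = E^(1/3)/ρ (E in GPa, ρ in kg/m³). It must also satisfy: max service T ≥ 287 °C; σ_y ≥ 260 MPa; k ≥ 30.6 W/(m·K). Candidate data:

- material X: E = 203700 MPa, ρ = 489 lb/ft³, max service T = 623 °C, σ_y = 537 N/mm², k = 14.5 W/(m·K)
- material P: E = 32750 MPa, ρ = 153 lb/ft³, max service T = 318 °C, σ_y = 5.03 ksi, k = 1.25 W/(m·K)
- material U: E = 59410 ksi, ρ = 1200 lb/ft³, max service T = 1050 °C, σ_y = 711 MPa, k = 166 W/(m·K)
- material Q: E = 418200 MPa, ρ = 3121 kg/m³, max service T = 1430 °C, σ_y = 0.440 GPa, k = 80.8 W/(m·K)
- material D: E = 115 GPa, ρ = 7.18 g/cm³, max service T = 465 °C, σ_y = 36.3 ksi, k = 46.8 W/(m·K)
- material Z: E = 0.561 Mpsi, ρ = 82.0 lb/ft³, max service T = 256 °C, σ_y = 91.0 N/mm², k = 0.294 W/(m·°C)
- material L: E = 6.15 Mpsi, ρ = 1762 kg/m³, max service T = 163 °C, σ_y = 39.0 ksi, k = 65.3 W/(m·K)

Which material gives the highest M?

material Q

Screen on constraints: max service T ≥ 287 °C; σ_y ≥ 260 MPa; k ≥ 30.6 W/(m·K). Survivors: material U, material Q.
Normalizing units and computing the index:
  material U: E = 409.6 GPa, ρ = 19220 kg/m³
  material Q: E = 418.2 GPa, ρ = 3121 kg/m³
  material Q: M = 2.40×10⁻³
  material U: M = 0.386×10⁻³
Material Q has the largest M.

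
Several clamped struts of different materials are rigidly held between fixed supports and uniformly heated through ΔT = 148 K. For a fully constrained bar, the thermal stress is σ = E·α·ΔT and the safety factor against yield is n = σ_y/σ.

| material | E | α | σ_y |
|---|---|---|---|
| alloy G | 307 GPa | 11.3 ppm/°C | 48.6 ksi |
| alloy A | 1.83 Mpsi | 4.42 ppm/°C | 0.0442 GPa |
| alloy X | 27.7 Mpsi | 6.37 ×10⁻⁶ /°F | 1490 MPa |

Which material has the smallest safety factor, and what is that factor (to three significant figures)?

In consistent units (E in GPa, α in ×10⁻⁶/K, σ_y in MPa):
  alloy G: E = 307.0, α = 11.3, σ_y = 335.1 → σ = 513 MPa, n = 0.653
  alloy A: E = 12.62, α = 4.42, σ_y = 44.20 → σ = 8.25 MPa, n = 5.36
  alloy X: E = 191.0, α = 11.5, σ_y = 1490 → σ = 324 MPa, n = 4.60
Alloy G has the lowest safety factor, n = 0.653.

alloy G, n = 0.653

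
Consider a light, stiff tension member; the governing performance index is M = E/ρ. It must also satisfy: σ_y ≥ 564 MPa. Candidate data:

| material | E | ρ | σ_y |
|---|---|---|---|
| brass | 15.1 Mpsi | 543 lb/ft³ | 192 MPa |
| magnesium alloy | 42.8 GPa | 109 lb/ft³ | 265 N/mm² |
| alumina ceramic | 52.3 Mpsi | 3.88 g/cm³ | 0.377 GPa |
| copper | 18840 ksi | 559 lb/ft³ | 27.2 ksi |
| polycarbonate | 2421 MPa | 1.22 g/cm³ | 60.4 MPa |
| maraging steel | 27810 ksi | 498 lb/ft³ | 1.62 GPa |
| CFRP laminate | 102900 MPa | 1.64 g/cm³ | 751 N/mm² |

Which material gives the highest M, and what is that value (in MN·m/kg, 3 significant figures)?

Screen on constraints: σ_y ≥ 564 MPa. Survivors: maraging steel, CFRP laminate.
After converting to SI:
  maraging steel: E = 191.7 GPa, ρ = 7977 kg/m³
  CFRP laminate: E = 102.9 GPa, ρ = 1640 kg/m³
  CFRP laminate: M = 62.7 MN·m/kg
  maraging steel: M = 24.0 MN·m/kg
CFRP laminate has the largest M.

CFRP laminate, M = 62.7 MN·m/kg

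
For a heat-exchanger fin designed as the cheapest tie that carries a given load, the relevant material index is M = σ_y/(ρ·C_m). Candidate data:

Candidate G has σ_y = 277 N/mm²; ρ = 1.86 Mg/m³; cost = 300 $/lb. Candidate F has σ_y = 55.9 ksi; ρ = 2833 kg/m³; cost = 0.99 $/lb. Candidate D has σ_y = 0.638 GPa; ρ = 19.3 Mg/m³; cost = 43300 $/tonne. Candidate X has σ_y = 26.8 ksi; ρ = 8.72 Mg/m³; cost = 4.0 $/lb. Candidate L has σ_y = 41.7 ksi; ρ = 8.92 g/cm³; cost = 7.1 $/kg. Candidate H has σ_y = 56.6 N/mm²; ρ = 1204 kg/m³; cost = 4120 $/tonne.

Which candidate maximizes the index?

candidate F

Putting every candidate on a common basis:
  candidate G: σ_y = 277.0 MPa, ρ = 1860 kg/m³, cost = 661.4 $/kg
  candidate F: σ_y = 385.4 MPa, ρ = 2833 kg/m³, cost = 2.183 $/kg
  candidate D: σ_y = 638.0 MPa, ρ = 19300 kg/m³, cost = 43.30 $/kg
  candidate X: σ_y = 184.8 MPa, ρ = 8720 kg/m³, cost = 8.818 $/kg
  candidate L: σ_y = 287.5 MPa, ρ = 8920 kg/m³, cost = 7.100 $/kg
  candidate H: σ_y = 56.60 MPa, ρ = 1204 kg/m³, cost = 4.120 $/kg
  candidate F: M = 62.3 kN·m per $
  candidate H: M = 11.4 kN·m per $
  candidate L: M = 4.54 kN·m per $
  candidate X: M = 2.40 kN·m per $
  candidate D: M = 0.763 kN·m per $
  candidate G: M = 0.225 kN·m per $
The maximum is for candidate F.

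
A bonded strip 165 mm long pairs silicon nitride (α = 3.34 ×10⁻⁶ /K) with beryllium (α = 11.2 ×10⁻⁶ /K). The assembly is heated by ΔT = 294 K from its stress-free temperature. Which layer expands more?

beryllium

α(silicon nitride) = 3.34×10⁻⁶/K vs α(beryllium) = 11.2×10⁻⁶/K.
Higher α expands more for the same ΔT: beryllium.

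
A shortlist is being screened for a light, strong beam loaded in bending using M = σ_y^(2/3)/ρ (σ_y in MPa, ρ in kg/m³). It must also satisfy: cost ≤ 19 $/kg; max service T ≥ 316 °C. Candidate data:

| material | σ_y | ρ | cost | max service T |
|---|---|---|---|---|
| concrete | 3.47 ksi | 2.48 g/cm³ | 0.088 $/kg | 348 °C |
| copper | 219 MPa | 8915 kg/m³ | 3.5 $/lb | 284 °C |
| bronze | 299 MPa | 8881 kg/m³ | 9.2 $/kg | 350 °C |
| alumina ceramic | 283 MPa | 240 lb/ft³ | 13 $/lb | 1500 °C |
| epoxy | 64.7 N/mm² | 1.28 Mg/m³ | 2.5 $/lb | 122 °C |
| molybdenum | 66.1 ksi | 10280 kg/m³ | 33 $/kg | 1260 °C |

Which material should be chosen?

Screen on constraints: cost ≤ 19 $/kg; max service T ≥ 316 °C. Survivors: concrete, bronze.
Normalizing units and computing the index:
  concrete: σ_y = 23.92 MPa, ρ = 2480 kg/m³
  bronze: σ_y = 299.0 MPa, ρ = 8881 kg/m³
  bronze: M = 5.03×10⁻³
  concrete: M = 3.35×10⁻³
The maximum is for bronze.

bronze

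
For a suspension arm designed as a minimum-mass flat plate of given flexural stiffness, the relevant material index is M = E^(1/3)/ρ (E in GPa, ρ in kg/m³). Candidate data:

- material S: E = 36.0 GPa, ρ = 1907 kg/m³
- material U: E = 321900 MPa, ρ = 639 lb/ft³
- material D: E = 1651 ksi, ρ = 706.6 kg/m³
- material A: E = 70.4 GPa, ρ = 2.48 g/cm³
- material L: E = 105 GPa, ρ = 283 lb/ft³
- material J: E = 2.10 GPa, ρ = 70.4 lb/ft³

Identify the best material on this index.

material D

Putting every candidate on a common basis:
  material S: E = 36.00 GPa, ρ = 1907 kg/m³
  material U: E = 321.9 GPa, ρ = 10240 kg/m³
  material D: E = 11.38 GPa, ρ = 706.6 kg/m³
  material A: E = 70.40 GPa, ρ = 2480 kg/m³
  material L: E = 105.0 GPa, ρ = 4533 kg/m³
  material J: E = 2.100 GPa, ρ = 1128 kg/m³
  material D: M = 3.18×10⁻³
  material S: M = 1.73×10⁻³
  material A: M = 1.66×10⁻³
  material J: M = 1.14×10⁻³
  material L: M = 1.04×10⁻³
  material U: M = 0.670×10⁻³
Material D ranks first.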